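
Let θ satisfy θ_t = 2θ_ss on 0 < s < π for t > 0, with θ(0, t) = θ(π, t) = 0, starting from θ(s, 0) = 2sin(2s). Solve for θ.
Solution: Using separation of variables θ = X(s)G(t):
Eigenfunctions: sin(ns), n = 1, 2, 3, ...
General solution: θ(s, t) = Σ c_n sin(ns) exp(-2n² t)
Matching θ(s,0) = 2sin(2s) term by term: c_2=2.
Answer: θ(s, t) = 2exp(-8t)sin(2s)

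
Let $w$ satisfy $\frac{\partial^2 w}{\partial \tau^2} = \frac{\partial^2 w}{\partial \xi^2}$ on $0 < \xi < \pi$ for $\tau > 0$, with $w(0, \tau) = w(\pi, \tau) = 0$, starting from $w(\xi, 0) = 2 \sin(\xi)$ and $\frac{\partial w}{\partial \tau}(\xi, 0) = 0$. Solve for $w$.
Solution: Using separation of variables $w = X(\xi)T(\tau)$:
Eigenfunctions: $\sin(n\xi)$, $n = 1, 2, 3, \ldots$
General solution: $w(\xi, \tau) = \sum [A_n \cos(n \tau) + B_n \sin(n \tau)] \sin(n\xi)$
From $w(\xi,0) = 2 \sin(\xi)$: $A_1=2$. From $w_{\tau}(\xi,0) = 0$: all $B_n = 0$.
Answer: $w(\xi, \tau) = 2 \sin(\xi) \cos(\tau)$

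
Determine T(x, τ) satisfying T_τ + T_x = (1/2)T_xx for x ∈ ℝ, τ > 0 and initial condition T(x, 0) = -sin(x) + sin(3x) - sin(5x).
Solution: Moving frame: η = x - τ, σ = τ, T = u(η,σ), so T_τ = u_σ - u_η and T_xx = u_ηη.
Hence T_τ + T_x = u_σ and the PDE becomes the heat equation u_σ = (1/2)u_ηη on η ∈ ℝ.
Initial data: u(η,0) = T(η,0) = -sin(η) + sin(3η) - sin(5η). Each mode sin(nη) decays as exp(-n²σ/2) on ℝ, so u(η,σ) = Σ c_n exp(-n²σ/2) sin(nη) with c_1=-1, c_3=1, c_5=-1: u(η,σ) = -exp(-σ/2)sin(η) + exp(-9σ/2)sin(3η) - exp(-25σ/2)sin(5η).
Substituting back: T(x,τ) = u(x - τ, τ).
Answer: T(x, τ) = -exp(-τ/2)sin(x - τ) + exp(-9τ/2)sin(3x - 3τ) - exp(-25τ/2)sin(5x - 5τ)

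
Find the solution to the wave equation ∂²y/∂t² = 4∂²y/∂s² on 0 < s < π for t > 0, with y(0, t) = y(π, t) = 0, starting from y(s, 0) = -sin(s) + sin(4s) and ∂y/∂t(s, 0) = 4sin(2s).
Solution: Separating variables: y = Σ [A_n cos(ω_n t) + B_n sin(ω_n t)] sin(ns), ω_n = 2n. From ICs (B_n = velocity coefficient / ω_n): A_1=-1, A_4=1, B_2=1.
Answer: y(s, t) = -sin(s)cos(2t) + sin(2s)sin(4t) + sin(4s)cos(8t)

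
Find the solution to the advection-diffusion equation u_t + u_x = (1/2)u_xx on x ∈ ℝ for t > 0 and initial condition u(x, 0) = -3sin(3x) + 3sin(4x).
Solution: Moving frame: η = x - t, σ = t, u = w(η,σ), so u_t = w_σ - w_η and u_xx = w_ηη.
Hence u_t + u_x = w_σ and the PDE becomes the heat equation w_σ = (1/2)w_ηη on η ∈ ℝ.
Initial data: w(η,0) = u(η,0) = -3sin(3η) + 3sin(4η). Each mode sin(nη) decays as exp(-n²σ/2) on ℝ, so w(η,σ) = Σ c_n exp(-n²σ/2) sin(nη) with c_3=-3, c_4=3: w(η,σ) = 3exp(-8σ)sin(4η) - 3exp(-9σ/2)sin(3η).
Substituting back: u(x,t) = w(x - t, t).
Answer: u(x, t) = -3exp(-8t)sin(4t - 4x) + 3exp(-9t/2)sin(3t - 3x)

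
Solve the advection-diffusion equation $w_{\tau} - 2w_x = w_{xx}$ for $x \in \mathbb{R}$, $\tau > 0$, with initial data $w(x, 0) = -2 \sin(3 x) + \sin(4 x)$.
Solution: Change to a moving frame: let $\eta = x + 2\tau$, $\sigma = \tau$ and write $w(x,\tau) = u(\eta,\sigma)$.
By the chain rule $w_{\tau} = u_{\sigma} + 2u_{\eta}$, $w_x = u_{\eta}$, $w_{xx} = u_{\eta\eta}$.
Then $w_{\tau} - 2w_x = u_{\sigma}$: the advection term cancels and the PDE becomes the heat equation $u_{\sigma} = u_{\eta\eta}$ on $\eta \in \mathbb{R}$.
Initial data: $u(\eta,0) = w(\eta,0) = -2 \sin(3 \eta) + \sin(4 \eta)$.
On $\eta \in \mathbb{R}$ each mode satisfies $(\sin(n\eta))'' = -n^2 \sin(n\eta)$, so $e^{-n^2\sigma} \sin(n\eta)$ solves the heat equation; by superposition $u(\eta,\sigma) = \sum c_n e^{-n^2\sigma} \sin(n\eta)$.
Reading off the coefficients: $c_3=-2, c_4=1$, so $u(\eta,\sigma) = -2 e^{-9 \sigma} \sin(3 \eta) + e^{-16 \sigma} \sin(4 \eta)$.
Substituting back $\eta = x + 2\tau$, $\sigma = \tau$: $w(x,\tau) = u(x + 2\tau, \tau)$.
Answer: $w(x, \tau) = -2 e^{-9 \tau} \sin(6 \tau + 3 x) + e^{-16 \tau} \sin(8 \tau + 4 x)$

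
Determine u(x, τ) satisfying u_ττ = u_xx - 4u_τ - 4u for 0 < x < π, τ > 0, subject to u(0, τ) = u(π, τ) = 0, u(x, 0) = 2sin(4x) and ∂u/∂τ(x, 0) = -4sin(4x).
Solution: Substitute u = exp(-2τ)w, i.e. w = exp(2τ)u.
By the product rule, u_τ = exp(-2τ)(w_τ - 2w), u_ττ = exp(-2τ)(w_ττ - 4w_τ + 4w), u_xx = exp(-2τ)w_xx.
Substituting into the PDE and dividing by exp(-2τ): w_ττ - 4w_τ + 4w = w_xx - 4(w_τ - 2w) - 4w.
The lower-order terms cancel, leaving the standard wave equation w_ττ = w_xx.
Initial data for w: w(x,0) = u(x,0) = 2sin(4x); w_τ(x,0) = u_τ(x,0) + 2u(x,0) = 0. The boundary conditions carry over: w(0,τ) = w(π,τ) = 0.
Solve for w:
  Using separation of variables w = X(x)T(τ):
  Eigenfunctions: sin(nx), n = 1, 2, 3, ...
  General solution: w(x, τ) = Σ [A_n cos(n τ) + B_n sin(n τ)] sin(nx)
  From w(x,0) = 2sin(4x): A_4=2. From w_τ(x,0) = 0: all B_n = 0.
Hence w(x,τ) = 2sin(4x)cos(4τ).
Transform back: u(x,τ) = exp(-2τ)w(x,τ).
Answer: u(x, τ) = 2exp(-2τ)sin(4x)cos(4τ)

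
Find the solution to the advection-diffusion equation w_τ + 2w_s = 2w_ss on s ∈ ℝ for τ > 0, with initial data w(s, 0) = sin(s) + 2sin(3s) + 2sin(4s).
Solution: Change to a moving frame: let η = s - 2τ, σ = τ and write w(s,τ) = u(η,σ).
By the chain rule w_τ = u_σ - 2u_η, w_s = u_η, w_ss = u_ηη.
Then w_τ + 2w_s = u_σ: the advection term cancels and the PDE becomes the heat equation u_σ = 2u_ηη on η ∈ ℝ.
Initial data: u(η,0) = w(η,0) = sin(η) + 2sin(3η) + 2sin(4η).
On η ∈ ℝ each mode satisfies (sin(nη))″ = -n² sin(nη), so exp(-2n²σ) sin(nη) solves the heat equation; by superposition u(η,σ) = Σ c_n exp(-2n²σ) sin(nη).
Reading off the coefficients: c_1=1, c_3=2, c_4=2, so u(η,σ) = exp(-2σ)sin(η) + 2exp(-18σ)sin(3η) + 2exp(-32σ)sin(4η).
Substituting back η = s - 2τ, σ = τ: w(s,τ) = u(s - 2τ, τ).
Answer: w(s, τ) = exp(-2τ)sin(s - 2τ) + 2exp(-18τ)sin(3s - 6τ) + 2exp(-32τ)sin(4s - 8τ)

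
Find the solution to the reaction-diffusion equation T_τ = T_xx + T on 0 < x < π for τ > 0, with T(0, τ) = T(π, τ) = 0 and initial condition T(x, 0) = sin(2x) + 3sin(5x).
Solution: Substitute T = exp(τ)u, i.e. u = exp(-τ)T.
By the product rule, T_τ = exp(τ)(u_τ + u), T_xx = exp(τ)u_xx.
Substituting into the PDE and dividing by exp(τ): u_τ + u = u_xx + u.
The lower-order terms cancel, leaving the standard heat equation u_τ = u_xx.
Initial data for u: u(x,0) = T(x,0) = sin(2x) + 3sin(5x). The boundary conditions carry over: u(0,τ) = u(π,τ) = 0.
Solve for u:
  Using separation of variables u = X(x)G(τ):
  Eigenfunctions: sin(nx), n = 1, 2, 3, ...
  General solution: u(x, τ) = Σ c_n sin(nx) exp(-n² τ)
  Matching u(x,0) = sin(2x) + 3sin(5x) term by term: c_2=1, c_5=3.
Hence u(x,τ) = exp(-4τ)sin(2x) + 3exp(-25τ)sin(5x).
Transform back: T(x,τ) = exp(τ)u(x,τ).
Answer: T(x, τ) = exp(-3τ)sin(2x) + 3exp(-24τ)sin(5x)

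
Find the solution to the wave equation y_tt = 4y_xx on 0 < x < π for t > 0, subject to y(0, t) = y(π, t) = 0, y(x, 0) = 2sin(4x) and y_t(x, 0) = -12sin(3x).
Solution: Separating variables: y = Σ [A_n cos(ω_n t) + B_n sin(ω_n t)] sin(nx), ω_n = 2n. From ICs (B_n = velocity coefficient / ω_n): A_4=2, B_3=-2.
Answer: y(x, t) = -2sin(6t)sin(3x) + 2sin(4x)cos(8t)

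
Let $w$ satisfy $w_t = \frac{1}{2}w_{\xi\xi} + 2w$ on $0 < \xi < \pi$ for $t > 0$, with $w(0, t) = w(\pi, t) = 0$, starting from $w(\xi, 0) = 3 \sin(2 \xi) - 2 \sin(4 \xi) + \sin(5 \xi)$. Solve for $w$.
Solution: Substitute $w = e^{2t}u$.
Then $w_t = e^{2t}(u_t + 2u)$, $w_{\xi\xi} = e^{2t}u_{\xi\xi}$; substituting and dividing by $e^{2t}$, the lower-order terms cancel: $u_t = \frac{1}{2}u_{\xi\xi}$ (standard heat equation).
Data for $u$: $u(\xi,0) = w(\xi,0) = 3 \sin(2 \xi) - 2 \sin(4 \xi) + \sin(5 \xi)$. The boundary conditions carry over: $u(0,t) = u(\pi,t) = 0$.
Separating variables: $u = \sum c_n e^{-n^2t/2} \sin(n\xi)$. From $u(\xi,0) = 3 \sin(2 \xi) - 2 \sin(4 \xi) + \sin(5 \xi)$: $c_2=3, c_4=-2, c_5=1$.
So $u(\xi,t) = 3 e^{-2 t} \sin(2 \xi) - 2 e^{-8 t} \sin(4 \xi) + e^{-25 t/2} \sin(5 \xi)$, and $w(\xi,t) = e^{2t}u(\xi,t)$.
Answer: $w(\xi, t) = 3 \sin(2 \xi) - 2 e^{-6 t} \sin(4 \xi) + e^{-21 t/2} \sin(5 \xi)$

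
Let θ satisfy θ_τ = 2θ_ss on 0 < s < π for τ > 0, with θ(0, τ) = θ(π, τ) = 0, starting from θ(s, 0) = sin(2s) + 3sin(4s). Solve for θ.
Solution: Using separation of variables θ = X(s)G(τ):
Eigenfunctions: sin(ns), n = 1, 2, 3, ...
General solution: θ(s, τ) = Σ c_n sin(ns) exp(-2n² τ)
Matching θ(s,0) = sin(2s) + 3sin(4s) term by term: c_2=1, c_4=3.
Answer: θ(s, τ) = exp(-8τ)sin(2s) + 3exp(-32τ)sin(4s)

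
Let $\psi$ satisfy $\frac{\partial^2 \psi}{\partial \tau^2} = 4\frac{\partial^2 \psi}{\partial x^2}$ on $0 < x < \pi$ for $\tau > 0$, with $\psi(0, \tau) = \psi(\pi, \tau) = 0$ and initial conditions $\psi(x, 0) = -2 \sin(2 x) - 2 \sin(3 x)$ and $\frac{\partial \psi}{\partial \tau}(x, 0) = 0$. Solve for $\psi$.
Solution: Using separation of variables $\psi = X(x)T(\tau)$:
Eigenfunctions: $\sin(nx)$, $n = 1, 2, 3, \ldots$
General solution: $\psi(x, \tau) = \sum [A_n \cos(2n \tau) + B_n \sin(2n \tau)] \sin(nx)$
From $\psi(x,0) = -2 \sin(2 x) - 2 \sin(3 x)$: $A_2=-2, A_3=-2$. From $\psi_{\tau}(x,0) = 0$: all $B_n = 0$.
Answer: $\psi(x, \tau) = -2 \sin(2 x) \cos(4 \tau) - 2 \sin(3 x) \cos(6 \tau)$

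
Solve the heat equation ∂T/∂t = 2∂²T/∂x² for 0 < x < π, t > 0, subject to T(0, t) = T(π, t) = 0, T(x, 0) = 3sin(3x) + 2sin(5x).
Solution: Using separation of variables T = X(x)G(t):
Eigenfunctions: sin(nx), n = 1, 2, 3, ...
General solution: T(x, t) = Σ c_n sin(nx) exp(-2n² t)
Matching T(x,0) = 3sin(3x) + 2sin(5x) term by term: c_3=3, c_5=2.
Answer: T(x, t) = 3exp(-18t)sin(3x) + 2exp(-50t)sin(5x)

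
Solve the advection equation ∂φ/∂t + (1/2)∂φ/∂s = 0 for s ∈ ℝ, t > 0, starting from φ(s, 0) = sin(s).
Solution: By characteristics (ds/dt = 1/2), φ(s,t) = f(s - (1/2)t) with f = φ(·, 0).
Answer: φ(s, t) = sin(s - t/2)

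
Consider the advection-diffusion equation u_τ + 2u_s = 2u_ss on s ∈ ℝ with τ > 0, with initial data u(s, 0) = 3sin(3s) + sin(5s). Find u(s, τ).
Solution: Moving frame: η = s - 2τ, σ = τ, u = w(η,σ), so u_τ = w_σ - 2w_η and u_ss = w_ηη.
Hence u_τ + 2u_s = w_σ and the PDE becomes the heat equation w_σ = 2w_ηη on η ∈ ℝ.
Initial data: w(η,0) = u(η,0) = 3sin(3η) + sin(5η). Each mode sin(nη) decays as exp(-2n²σ) on ℝ, so w(η,σ) = Σ c_n exp(-2n²σ) sin(nη) with c_3=3, c_5=1: w(η,σ) = 3exp(-18σ)sin(3η) + exp(-50σ)sin(5η).
Substituting back: u(s,τ) = w(s - 2τ, τ).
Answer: u(s, τ) = 3exp(-18τ)sin(3s - 6τ) + exp(-50τ)sin(5s - 10τ)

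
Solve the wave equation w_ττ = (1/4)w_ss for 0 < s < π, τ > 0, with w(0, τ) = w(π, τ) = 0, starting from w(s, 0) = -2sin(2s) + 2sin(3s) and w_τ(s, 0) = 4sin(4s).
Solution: Separating variables: w = Σ [A_n cos(ω_n τ) + B_n sin(ω_n τ)] sin(ns), ω_n = n/2. From ICs (B_n = velocity coefficient / ω_n): A_2=-2, A_3=2, B_4=2.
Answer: w(s, τ) = -2sin(2s)cos(τ) + 2sin(3s)cos(3τ/2) + 2sin(4s)sin(2τ)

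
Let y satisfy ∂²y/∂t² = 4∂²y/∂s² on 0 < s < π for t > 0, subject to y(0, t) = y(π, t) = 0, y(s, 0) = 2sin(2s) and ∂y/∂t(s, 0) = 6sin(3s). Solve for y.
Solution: Separating variables: y = Σ [A_n cos(ω_n t) + B_n sin(ω_n t)] sin(ns), ω_n = 2n. From ICs (B_n = velocity coefficient / ω_n): A_2=2, B_3=1.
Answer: y(s, t) = 2sin(2s)cos(4t) + sin(3s)sin(6t)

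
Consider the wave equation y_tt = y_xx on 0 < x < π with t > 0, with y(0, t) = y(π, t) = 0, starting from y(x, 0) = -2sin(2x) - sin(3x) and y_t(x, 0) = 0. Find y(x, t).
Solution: Separating variables: y = Σ [A_n cos(ω_n t) + B_n sin(ω_n t)] sin(nx), ω_n = n. From ICs: A_2=-2, A_3=-1.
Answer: y(x, t) = -2sin(2x)cos(2t) - sin(3x)cos(3t)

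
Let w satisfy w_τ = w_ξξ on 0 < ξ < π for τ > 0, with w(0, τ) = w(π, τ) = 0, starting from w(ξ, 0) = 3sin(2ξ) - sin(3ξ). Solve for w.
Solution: Separating variables: w = Σ c_n exp(-n²τ) sin(nξ). From w(ξ,0) = 3sin(2ξ) - sin(3ξ): c_2=3, c_3=-1.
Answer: w(ξ, τ) = 3exp(-4τ)sin(2ξ) - exp(-9τ)sin(3ξ)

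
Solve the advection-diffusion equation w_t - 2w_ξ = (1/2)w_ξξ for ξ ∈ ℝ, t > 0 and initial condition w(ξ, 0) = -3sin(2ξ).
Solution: Change to a moving frame: let η = ξ + 2t, σ = t and write w(ξ,t) = u(η,σ).
By the chain rule w_t = u_σ + 2u_η, w_ξ = u_η, w_ξξ = u_ηη.
Then w_t - 2w_ξ = u_σ: the advection term cancels and the PDE becomes the heat equation u_σ = (1/2)u_ηη on η ∈ ℝ.
Initial data: u(η,0) = w(η,0) = -3sin(2η).
On η ∈ ℝ each mode satisfies (sin(nη))″ = -n² sin(nη), so exp(-n²σ/2) sin(nη) solves the heat equation; by superposition u(η,σ) = Σ c_n exp(-n²σ/2) sin(nη).
Reading off the coefficients: c_2=-3, so u(η,σ) = -3exp(-2σ)sin(2η).
Substituting back η = ξ + 2t, σ = t: w(ξ,t) = u(ξ + 2t, t).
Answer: w(ξ, t) = -3exp(-2t)sin(4t + 2ξ)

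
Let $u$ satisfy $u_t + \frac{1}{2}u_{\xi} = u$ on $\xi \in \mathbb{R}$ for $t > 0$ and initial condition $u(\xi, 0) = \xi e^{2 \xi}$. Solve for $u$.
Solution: Substitute $u = e^{2\xi}w$, i.e. $w = e^{-2\xi}u$.
By the product rule, $u_{\xi} = e^{2\xi}(w_{\xi} + 2w)$, $u_t = e^{2\xi}w_t$.
Substituting into the PDE and dividing by $e^{2\xi}$: $w_t + \frac{1}{2}(w_{\xi} + 2w) = w$.
The lower-order terms cancel, leaving the standard advection equation $w_t + \frac{1}{2}w_{\xi} = 0$.
Initial data for $w$: $w(\xi,0) = e^{-2\xi}u(\xi,0) = \xi$.
Solve for $w$:
  By method of characteristics (waves move right with speed 1/2):
  Along characteristics $\xi - \frac{1}{2}t =$ const, $w$ is constant, so $w(\xi,t) = f(\xi - \frac{1}{2}t)$ with $f = w( \cdot , 0)$.
Hence $w(\xi,t) = -\frac{1}{2} t + \xi$.
Transform back: $u(\xi,t) = e^{2\xi}w(\xi,t)$.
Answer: $u(\xi, t) = \xi e^{2 \xi} - \frac{1}{2} t e^{2 \xi}$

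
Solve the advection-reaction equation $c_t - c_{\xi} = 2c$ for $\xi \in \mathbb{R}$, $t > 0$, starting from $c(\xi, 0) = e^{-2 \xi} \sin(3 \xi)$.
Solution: Substitute $c = e^{-2\xi}u$, i.e. $u = e^{2\xi}c$.
By the product rule, $c_{\xi} = e^{-2\xi}(u_{\xi} - 2u)$, $c_t = e^{-2\xi}u_t$.
Substituting into the PDE and dividing by $e^{-2\xi}$: $u_t - (u_{\xi} - 2u) = 2u$.
The lower-order terms cancel, leaving the standard advection equation $u_t - u_{\xi} = 0$.
Initial data for $u$: $u(\xi,0) = e^{2\xi}c(\xi,0) = \sin(3 \xi)$.
Solve for $u$:
  By method of characteristics (waves move left with speed 1):
  Along characteristics $\xi + t =$ const, $u$ is constant, so $u(\xi,t) = f(\xi + t)$ with $f = u( \cdot , 0)$.
Hence $u(\xi,t) = \sin(3 t + 3 \xi)$.
Transform back: $c(\xi,t) = e^{-2\xi}u(\xi,t)$.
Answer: $c(\xi, t) = e^{-2 \xi} \sin(3 \xi + 3 t)$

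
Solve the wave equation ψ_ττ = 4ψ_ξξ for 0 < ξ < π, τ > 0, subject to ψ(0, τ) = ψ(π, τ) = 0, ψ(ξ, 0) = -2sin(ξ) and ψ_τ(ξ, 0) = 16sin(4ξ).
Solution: Using separation of variables ψ = X(ξ)T(τ):
Eigenfunctions: sin(nξ), n = 1, 2, 3, ...
General solution: ψ(ξ, τ) = Σ [A_n cos(2n τ) + B_n sin(2n τ)] sin(nξ)
From ψ(ξ,0) = -2sin(ξ): A_1=-2. From ψ_τ(ξ,0) = 16sin(4ξ), using ψ_τ(ξ,0) = Σ ω_n B_n sin(nξ) with ω_n = 2n: B_4 = 16/8 = 2.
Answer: ψ(ξ, τ) = -2sin(ξ)cos(2τ) + 2sin(4ξ)sin(8τ)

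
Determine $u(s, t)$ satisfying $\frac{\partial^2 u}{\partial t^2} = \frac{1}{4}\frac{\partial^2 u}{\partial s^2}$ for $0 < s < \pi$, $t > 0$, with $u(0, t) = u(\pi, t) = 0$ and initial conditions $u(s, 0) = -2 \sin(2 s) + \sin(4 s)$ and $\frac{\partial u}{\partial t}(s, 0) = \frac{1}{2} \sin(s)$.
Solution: Separating variables: $u = \sum [A_n \cos(\omega_n t) + B_n \sin(\omega_n t)] \sin(ns)$, $\omega_n = n/2$. From ICs ($B_n$ = velocity coefficient / $\omega_n$): $A_2=-2, A_4=1, B_1=1$.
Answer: $u(s, t) = \sin(s) \sin(t/2) - 2 \sin(2 s) \cos(t) + \sin(4 s) \cos(2 t)$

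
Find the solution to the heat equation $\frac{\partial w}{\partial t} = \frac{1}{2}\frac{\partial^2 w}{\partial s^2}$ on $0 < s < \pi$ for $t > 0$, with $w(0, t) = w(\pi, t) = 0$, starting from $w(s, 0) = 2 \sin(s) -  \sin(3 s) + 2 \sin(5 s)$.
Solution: Using separation of variables $w = X(s)T(t)$:
Eigenfunctions: $\sin(ns)$, $n = 1, 2, 3, \ldots$
General solution: $w(s, t) = \sum c_n \sin(ns) e^{-n^2 t/2}$
Matching $w(s,0) = 2 \sin(s) - \sin(3 s) + 2 \sin(5 s)$ term by term: $c_1=2, c_3=-1, c_5=2$.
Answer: $w(s, t) = 2 e^{-t/2} \sin(s) -  e^{-9 t/2} \sin(3 s) + 2 e^{-25 t/2} \sin(5 s)$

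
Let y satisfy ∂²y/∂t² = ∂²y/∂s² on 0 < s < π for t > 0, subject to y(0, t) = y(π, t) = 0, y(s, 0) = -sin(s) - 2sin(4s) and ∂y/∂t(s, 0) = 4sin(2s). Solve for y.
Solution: Using separation of variables y = X(s)T(t):
Eigenfunctions: sin(ns), n = 1, 2, 3, ...
General solution: y(s, t) = Σ [A_n cos(n t) + B_n sin(n t)] sin(ns)
From y(s,0) = -sin(s) - 2sin(4s): A_1=-1, A_4=-2. From y_t(s,0) = 4sin(2s), using y_t(s,0) = Σ ω_n B_n sin(ns) with ω_n = n: B_2 = 4/2 = 2.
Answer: y(s, t) = -sin(s)cos(t) + 2sin(2s)sin(2t) - 2sin(4s)cos(4t)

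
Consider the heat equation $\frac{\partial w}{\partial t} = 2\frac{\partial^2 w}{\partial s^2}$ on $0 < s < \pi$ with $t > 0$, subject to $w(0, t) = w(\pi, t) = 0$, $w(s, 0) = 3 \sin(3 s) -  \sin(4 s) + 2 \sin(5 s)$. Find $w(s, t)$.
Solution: Separating variables: $w = \sum c_n e^{-2n^2t} \sin(ns)$. From $w(s,0) = 3 \sin(3 s) - \sin(4 s) + 2 \sin(5 s)$: $c_3=3, c_4=-1, c_5=2$.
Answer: $w(s, t) = 3 e^{-18 t} \sin(3 s) -  e^{-32 t} \sin(4 s) + 2 e^{-50 t} \sin(5 s)$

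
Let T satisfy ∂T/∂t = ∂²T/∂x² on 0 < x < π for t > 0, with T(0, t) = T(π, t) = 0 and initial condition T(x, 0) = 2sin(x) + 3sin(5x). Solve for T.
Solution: Separating variables: T = Σ c_n exp(-n²t) sin(nx). From T(x,0) = 2sin(x) + 3sin(5x): c_1=2, c_5=3.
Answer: T(x, t) = 2exp(-t)sin(x) + 3exp(-25t)sin(5x)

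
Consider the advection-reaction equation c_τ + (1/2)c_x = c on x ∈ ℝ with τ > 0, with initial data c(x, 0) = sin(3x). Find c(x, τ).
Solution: Substitute c = exp(τ)u.
Then c_τ = exp(τ)(u_τ + u), c_x = exp(τ)u_x; substituting and dividing by exp(τ), the lower-order terms cancel: u_τ + (1/2)u_x = 0 (standard advection equation).
Data for u: u(x,0) = c(x,0) = sin(3x).
By characteristics (dx/dτ = 1/2), u(x,τ) = f(x - (1/2)τ) with f = u(·, 0).
So u(x,τ) = sin(3x - 3τ/2), and c(x,τ) = exp(τ)u(x,τ).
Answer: c(x, τ) = exp(τ)sin(3x - 3τ/2)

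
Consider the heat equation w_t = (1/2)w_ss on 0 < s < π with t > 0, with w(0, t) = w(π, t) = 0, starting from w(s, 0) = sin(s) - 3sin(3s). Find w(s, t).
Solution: Using separation of variables w = X(s)T(t):
Eigenfunctions: sin(ns), n = 1, 2, 3, ...
General solution: w(s, t) = Σ c_n sin(ns) exp(-n² t/2)
Matching w(s,0) = sin(s) - 3sin(3s) term by term: c_1=1, c_3=-3.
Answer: w(s, t) = exp(-t/2)sin(s) - 3exp(-9t/2)sin(3s)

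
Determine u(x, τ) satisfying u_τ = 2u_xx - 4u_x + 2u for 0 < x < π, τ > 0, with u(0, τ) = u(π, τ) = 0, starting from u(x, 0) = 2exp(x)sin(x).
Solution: Substitute u = exp(x)w.
Then u_x = exp(x)(w_x + w), u_xx = exp(x)(w_xx + 2w_x + w), u_τ = exp(x)w_τ; substituting and dividing by exp(x), the lower-order terms cancel: w_τ = 2w_xx (standard heat equation).
Data for w: w(x,0) = exp(-x)u(x,0) = 2sin(x). The boundary conditions carry over: w(0,τ) = w(π,τ) = 0.
Separating variables: w = Σ c_n exp(-2n²τ) sin(nx). From w(x,0) = 2sin(x): c_1=2.
So w(x,τ) = 2exp(-2τ)sin(x), and u(x,τ) = exp(x)w(x,τ).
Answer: u(x, τ) = 2exp(x)exp(-2τ)sin(x)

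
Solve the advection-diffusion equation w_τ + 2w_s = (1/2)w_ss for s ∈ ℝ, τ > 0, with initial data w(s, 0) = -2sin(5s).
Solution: Change to a moving frame: let η = s - 2τ, σ = τ and write w(s,τ) = u(η,σ).
By the chain rule w_τ = u_σ - 2u_η, w_s = u_η, w_ss = u_ηη.
Then w_τ + 2w_s = u_σ: the advection term cancels and the PDE becomes the heat equation u_σ = (1/2)u_ηη on η ∈ ℝ.
Initial data: u(η,0) = w(η,0) = -2sin(5η).
On η ∈ ℝ each mode satisfies (sin(nη))″ = -n² sin(nη), so exp(-n²σ/2) sin(nη) solves the heat equation; by superposition u(η,σ) = Σ c_n exp(-n²σ/2) sin(nη).
Reading off the coefficients: c_5=-2, so u(η,σ) = -2exp(-25σ/2)sin(5η).
Substituting back η = s - 2τ, σ = τ: w(s,τ) = u(s - 2τ, τ).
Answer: w(s, τ) = -2exp(-25τ/2)sin(5s - 10τ)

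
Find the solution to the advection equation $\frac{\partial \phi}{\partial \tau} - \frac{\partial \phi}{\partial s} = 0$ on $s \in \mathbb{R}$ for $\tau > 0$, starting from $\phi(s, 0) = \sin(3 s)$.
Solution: By characteristics ($ds/d\tau = -1$), $\phi(s,\tau) = f(s + \tau)$ with $f = \phi( \cdot , 0)$.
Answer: $\phi(s, \tau) = \sin(3 \tau + 3 s)$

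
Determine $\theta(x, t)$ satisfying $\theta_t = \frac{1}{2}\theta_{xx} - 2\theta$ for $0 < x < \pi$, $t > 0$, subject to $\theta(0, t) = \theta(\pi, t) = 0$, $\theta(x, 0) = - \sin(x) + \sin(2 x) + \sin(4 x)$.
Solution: Substitute $\theta = e^{-2t}u$, i.e. $u = e^{2t}\theta$.
By the product rule, $\theta_t = e^{-2t}(u_t - 2u)$, $\theta_{xx} = e^{-2t}u_{xx}$.
Substituting into the PDE and dividing by $e^{-2t}$: $u_t - 2u = \frac{1}{2}u_{xx} - 2u$.
The lower-order terms cancel, leaving the standard heat equation $u_t = \frac{1}{2}u_{xx}$.
Initial data for $u$: $u(x,0) = \theta(x,0) = - \sin(x) + \sin(2 x) + \sin(4 x)$. The boundary conditions carry over: $u(0,t) = u(\pi,t) = 0$.
Solve for $u$:
  Using separation of variables $u = X(x)G(t)$:
  Eigenfunctions: $\sin(nx)$, $n = 1, 2, 3, \ldots$
  General solution: $u(x, t) = \sum c_n \sin(nx) e^{-n^2 t/2}$
  Matching $u(x,0) = - \sin(x) + \sin(2 x) + \sin(4 x)$ term by term: $c_1=-1, c_2=1, c_4=1$.
Hence $u(x,t) = e^{-2 t} \sin(2 x) + e^{-8 t} \sin(4 x) - e^{-t/2} \sin(x)$.
Transform back: $\theta(x,t) = e^{-2t}u(x,t)$.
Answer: $\theta(x, t) = e^{-4 t} \sin(2 x) + e^{-10 t} \sin(4 x) -  e^{-5 t/2} \sin(x)$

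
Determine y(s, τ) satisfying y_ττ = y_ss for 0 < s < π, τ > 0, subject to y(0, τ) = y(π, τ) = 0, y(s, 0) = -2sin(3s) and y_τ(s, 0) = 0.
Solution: Separating variables: y = Σ [A_n cos(ω_n τ) + B_n sin(ω_n τ)] sin(ns), ω_n = n. From ICs: A_3=-2.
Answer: y(s, τ) = -2sin(3s)cos(3τ)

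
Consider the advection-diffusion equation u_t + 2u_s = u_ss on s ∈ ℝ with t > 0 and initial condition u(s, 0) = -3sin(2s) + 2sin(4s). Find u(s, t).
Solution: Moving frame: η = s - 2t, σ = t, u = w(η,σ), so u_t = w_σ - 2w_η and u_ss = w_ηη.
Hence u_t + 2u_s = w_σ and the PDE becomes the heat equation w_σ = w_ηη on η ∈ ℝ.
Initial data: w(η,0) = u(η,0) = -3sin(2η) + 2sin(4η). Each mode sin(nη) decays as exp(-n²σ) on ℝ, so w(η,σ) = Σ c_n exp(-n²σ) sin(nη) with c_2=-3, c_4=2: w(η,σ) = -3exp(-4σ)sin(2η) + 2exp(-16σ)sin(4η).
Substituting back: u(s,t) = w(s - 2t, t).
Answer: u(s, t) = -3exp(-4t)sin(2s - 4t) + 2exp(-16t)sin(4s - 8t)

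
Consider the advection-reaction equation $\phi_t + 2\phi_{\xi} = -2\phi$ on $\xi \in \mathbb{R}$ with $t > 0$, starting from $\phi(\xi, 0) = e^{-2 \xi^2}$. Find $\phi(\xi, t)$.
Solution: Substitute $\phi = e^{-2t}u$, i.e. $u = e^{2t}\phi$.
By the product rule, $\phi_t = e^{-2t}(u_t - 2u)$, $\phi_{\xi} = e^{-2t}u_{\xi}$.
Substituting into the PDE and dividing by $e^{-2t}$: $u_t - 2u + 2u_{\xi} = -2u$.
The lower-order terms cancel, leaving the standard advection equation $u_t + 2u_{\xi} = 0$.
Initial data for $u$: $u(\xi,0) = \phi(\xi,0) = e^{-2 \xi^2}$.
Solve for $u$:
  By method of characteristics (waves move right with speed 2):
  Along characteristics $\xi - 2t =$ const, $u$ is constant, so $u(\xi,t) = f(\xi - 2t)$ with $f = u( \cdot , 0)$.
Hence $u(\xi,t) = e^{-2 (-2 t + \xi)^2}$.
Transform back: $\phi(\xi,t) = e^{-2t}u(\xi,t)$.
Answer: $\phi(\xi, t) = e^{-2 t} e^{-2 (\xi - 2 t)^2}$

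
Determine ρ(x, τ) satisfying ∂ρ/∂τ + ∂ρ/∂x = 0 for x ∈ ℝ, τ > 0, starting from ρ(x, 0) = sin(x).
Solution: By characteristics (dx/dτ = 1), ρ(x,τ) = f(x - τ) with f = ρ(·, 0).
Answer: ρ(x, τ) = sin(x - τ)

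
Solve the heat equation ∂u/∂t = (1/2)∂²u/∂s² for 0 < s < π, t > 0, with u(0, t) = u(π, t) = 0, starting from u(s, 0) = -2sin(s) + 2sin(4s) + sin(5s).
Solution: Separating variables: u = Σ c_n exp(-n²t/2) sin(ns). From u(s,0) = -2sin(s) + 2sin(4s) + sin(5s): c_1=-2, c_4=2, c_5=1.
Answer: u(s, t) = 2exp(-8t)sin(4s) - 2exp(-t/2)sin(s) + exp(-25t/2)sin(5s)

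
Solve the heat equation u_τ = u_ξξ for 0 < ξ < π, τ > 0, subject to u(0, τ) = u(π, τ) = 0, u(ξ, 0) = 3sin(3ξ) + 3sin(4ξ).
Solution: Separating variables: u = Σ c_n exp(-n²τ) sin(nξ). From u(ξ,0) = 3sin(3ξ) + 3sin(4ξ): c_3=3, c_4=3.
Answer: u(ξ, τ) = 3exp(-9τ)sin(3ξ) + 3exp(-16τ)sin(4ξ)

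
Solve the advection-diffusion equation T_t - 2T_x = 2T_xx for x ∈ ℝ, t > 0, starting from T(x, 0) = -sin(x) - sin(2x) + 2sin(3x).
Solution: Change to a moving frame: let η = x + 2t, σ = t and write T(x,t) = u(η,σ).
By the chain rule T_t = u_σ + 2u_η, T_x = u_η, T_xx = u_ηη.
Then T_t - 2T_x = u_σ: the advection term cancels and the PDE becomes the heat equation u_σ = 2u_ηη on η ∈ ℝ.
Initial data: u(η,0) = T(η,0) = -sin(η) - sin(2η) + 2sin(3η).
On η ∈ ℝ each mode satisfies (sin(nη))″ = -n² sin(nη), so exp(-2n²σ) sin(nη) solves the heat equation; by superposition u(η,σ) = Σ c_n exp(-2n²σ) sin(nη).
Reading off the coefficients: c_1=-1, c_2=-1, c_3=2, so u(η,σ) = -exp(-2σ)sin(η) - exp(-8σ)sin(2η) + 2exp(-18σ)sin(3η).
Substituting back η = x + 2t, σ = t: T(x,t) = u(x + 2t, t).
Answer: T(x, t) = -exp(-2t)sin(2t + x) - exp(-8t)sin(4t + 2x) + 2exp(-18t)sin(6t + 3x)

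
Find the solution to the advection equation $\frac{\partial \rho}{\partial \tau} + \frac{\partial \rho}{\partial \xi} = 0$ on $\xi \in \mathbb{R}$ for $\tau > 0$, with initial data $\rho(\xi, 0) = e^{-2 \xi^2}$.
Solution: By method of characteristics (waves move right with speed 1):
Along characteristics $\xi - \tau =$ const, $\rho$ is constant, so $\rho(\xi,\tau) = f(\xi - \tau)$ with $f = \rho( \cdot , 0)$.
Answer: $\rho(\xi, \tau) = e^{-2 (-\tau + \xi)^2}$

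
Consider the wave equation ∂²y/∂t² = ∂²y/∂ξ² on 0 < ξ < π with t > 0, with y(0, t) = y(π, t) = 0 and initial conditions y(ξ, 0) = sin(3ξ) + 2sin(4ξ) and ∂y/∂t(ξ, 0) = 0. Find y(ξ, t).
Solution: Using separation of variables y = X(ξ)T(t):
Eigenfunctions: sin(nξ), n = 1, 2, 3, ...
General solution: y(ξ, t) = Σ [A_n cos(n t) + B_n sin(n t)] sin(nξ)
From y(ξ,0) = sin(3ξ) + 2sin(4ξ): A_3=1, A_4=2. From y_t(ξ,0) = 0: all B_n = 0.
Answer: y(ξ, t) = sin(3ξ)cos(3t) + 2sin(4ξ)cos(4t)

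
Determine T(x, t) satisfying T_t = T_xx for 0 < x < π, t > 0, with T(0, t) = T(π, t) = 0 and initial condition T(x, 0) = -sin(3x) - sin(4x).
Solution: Using separation of variables T = X(x)G(t):
Eigenfunctions: sin(nx), n = 1, 2, 3, ...
General solution: T(x, t) = Σ c_n sin(nx) exp(-n² t)
Matching T(x,0) = -sin(3x) - sin(4x) term by term: c_3=-1, c_4=-1.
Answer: T(x, t) = -exp(-9t)sin(3x) - exp(-16t)sin(4x)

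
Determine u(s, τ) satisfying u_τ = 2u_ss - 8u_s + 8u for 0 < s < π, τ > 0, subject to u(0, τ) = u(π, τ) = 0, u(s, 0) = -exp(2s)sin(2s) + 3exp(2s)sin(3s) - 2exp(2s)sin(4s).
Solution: Substitute u = exp(2s)w, i.e. w = exp(-2s)u.
By the product rule, u_s = exp(2s)(w_s + 2w), u_ss = exp(2s)(w_ss + 4w_s + 4w), u_τ = exp(2s)w_τ.
Substituting into the PDE and dividing by exp(2s): w_τ = 2(w_ss + 4w_s + 4w) - 8(w_s + 2w) + 8w.
The lower-order terms cancel, leaving the standard heat equation w_τ = 2w_ss.
Initial data for w: w(s,0) = exp(-2s)u(s,0) = -sin(2s) + 3sin(3s) - 2sin(4s). The boundary conditions carry over: w(0,τ) = w(π,τ) = 0.
Solve for w:
  Using separation of variables w = X(s)T(τ):
  Eigenfunctions: sin(ns), n = 1, 2, 3, ...
  General solution: w(s, τ) = Σ c_n sin(ns) exp(-2n² τ)
  Matching w(s,0) = -sin(2s) + 3sin(3s) - 2sin(4s) term by term: c_2=-1, c_3=3, c_4=-2.
Hence w(s,τ) = -exp(-8τ)sin(2s) + 3exp(-18τ)sin(3s) - 2exp(-32τ)sin(4s).
Transform back: u(s,τ) = exp(2s)w(s,τ).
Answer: u(s, τ) = -exp(2s)exp(-8τ)sin(2s) + 3exp(2s)exp(-18τ)sin(3s) - 2exp(2s)exp(-32τ)sin(4s)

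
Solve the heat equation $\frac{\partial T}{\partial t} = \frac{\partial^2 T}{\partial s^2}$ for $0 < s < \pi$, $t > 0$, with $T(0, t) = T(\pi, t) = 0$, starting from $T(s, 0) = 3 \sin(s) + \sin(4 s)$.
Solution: Using separation of variables $T = X(s)G(t)$:
Eigenfunctions: $\sin(ns)$, $n = 1, 2, 3, \ldots$
General solution: $T(s, t) = \sum c_n \sin(ns) e^{-n^2 t}$
Matching $T(s,0) = 3 \sin(s) + \sin(4 s)$ term by term: $c_1=3, c_4=1$.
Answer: $T(s, t) = 3 e^{-t} \sin(s) + e^{-16 t} \sin(4 s)$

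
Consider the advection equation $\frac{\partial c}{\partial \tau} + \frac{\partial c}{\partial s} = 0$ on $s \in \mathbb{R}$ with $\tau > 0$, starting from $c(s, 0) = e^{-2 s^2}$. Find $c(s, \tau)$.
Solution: By method of characteristics (waves move right with speed 1):
Along characteristics $s - \tau =$ const, $c$ is constant, so $c(s,\tau) = f(s - \tau)$ with $f = c( \cdot , 0)$.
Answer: $c(s, \tau) = e^{-2 (-\tau + s)^2}$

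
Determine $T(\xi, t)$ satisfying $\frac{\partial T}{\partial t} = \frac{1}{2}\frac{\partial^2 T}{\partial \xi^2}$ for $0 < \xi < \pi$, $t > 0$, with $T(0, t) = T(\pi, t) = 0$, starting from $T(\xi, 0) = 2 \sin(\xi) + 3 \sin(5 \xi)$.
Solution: Separating variables: $T = \sum c_n e^{-n^2t/2} \sin(n\xi)$. From $T(\xi,0) = 2 \sin(\xi) + 3 \sin(5 \xi)$: $c_1=2, c_5=3$.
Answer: $T(\xi, t) = 2 e^{-t/2} \sin(\xi) + 3 e^{-25 t/2} \sin(5 \xi)$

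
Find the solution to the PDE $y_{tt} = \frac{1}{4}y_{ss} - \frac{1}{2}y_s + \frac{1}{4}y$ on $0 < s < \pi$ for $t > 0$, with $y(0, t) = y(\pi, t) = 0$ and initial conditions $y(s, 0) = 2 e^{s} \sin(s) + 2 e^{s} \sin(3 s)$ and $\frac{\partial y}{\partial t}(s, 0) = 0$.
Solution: Substitute $y = e^{s}u$.
Then $y_s = e^{s}(u_s + u)$, $y_{ss} = e^{s}(u_{ss} + 2u_s + u)$, $y_{tt} = e^{s}u_{tt}$; substituting and dividing by $e^{s}$, the lower-order terms cancel: $u_{tt} = \frac{1}{4}u_{ss}$ (standard wave equation).
Data for $u$: $u(s,0) = e^{-s}y(s,0) = 2 \sin(s) + 2 \sin(3 s)$; $u_t(s,0) = e^{-s}y_t(s,0) = 0$. The boundary conditions carry over: $u(0,t) = u(\pi,t) = 0$.
Separating variables: $u = \sum [A_n \cos(\omega_n t) + B_n \sin(\omega_n t)] \sin(ns)$, $\omega_n = n/2$. From ICs: $A_1=2, A_3=2$.
So $u(s,t) = 2 \sin(s) \cos(t/2) + 2 \sin(3 s) \cos(3 t/2)$, and $y(s,t) = e^{s}u(s,t)$.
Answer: $y(s, t) = 2 e^{s} \sin(s) \cos(t/2) + 2 e^{s} \sin(3 s) \cos(3 t/2)$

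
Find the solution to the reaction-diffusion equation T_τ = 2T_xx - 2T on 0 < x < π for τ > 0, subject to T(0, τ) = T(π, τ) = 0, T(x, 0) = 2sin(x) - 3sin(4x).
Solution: Substitute T = exp(-2τ)u, i.e. u = exp(2τ)T.
By the product rule, T_τ = exp(-2τ)(u_τ - 2u), T_xx = exp(-2τ)u_xx.
Substituting into the PDE and dividing by exp(-2τ): u_τ - 2u = 2u_xx - 2u.
The lower-order terms cancel, leaving the standard heat equation u_τ = 2u_xx.
Initial data for u: u(x,0) = T(x,0) = 2sin(x) - 3sin(4x). The boundary conditions carry over: u(0,τ) = u(π,τ) = 0.
Solve for u:
  Using separation of variables u = X(x)G(τ):
  Eigenfunctions: sin(nx), n = 1, 2, 3, ...
  General solution: u(x, τ) = Σ c_n sin(nx) exp(-2n² τ)
  Matching u(x,0) = 2sin(x) - 3sin(4x) term by term: c_1=2, c_4=-3.
Hence u(x,τ) = 2exp(-2τ)sin(x) - 3exp(-32τ)sin(4x).
Transform back: T(x,τ) = exp(-2τ)u(x,τ).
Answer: T(x, τ) = 2exp(-4τ)sin(x) - 3exp(-34τ)sin(4x)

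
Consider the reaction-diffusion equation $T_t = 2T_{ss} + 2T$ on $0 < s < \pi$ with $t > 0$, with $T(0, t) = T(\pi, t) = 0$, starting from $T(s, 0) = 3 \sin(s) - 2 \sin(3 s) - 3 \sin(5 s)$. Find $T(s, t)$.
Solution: Substitute $T = e^{2t}u$.
Then $T_t = e^{2t}(u_t + 2u)$, $T_{ss} = e^{2t}u_{ss}$; substituting and dividing by $e^{2t}$, the lower-order terms cancel: $u_t = 2u_{ss}$ (standard heat equation).
Data for $u$: $u(s,0) = T(s,0) = 3 \sin(s) - 2 \sin(3 s) - 3 \sin(5 s)$. The boundary conditions carry over: $u(0,t) = u(\pi,t) = 0$.
Separating variables: $u = \sum c_n e^{-2n^2t} \sin(ns)$. From $u(s,0) = 3 \sin(s) - 2 \sin(3 s) - 3 \sin(5 s)$: $c_1=3, c_3=-2, c_5=-3$.
So $u(s,t) = 3 e^{-2 t} \sin(s) - 2 e^{-18 t} \sin(3 s) - 3 e^{-50 t} \sin(5 s)$, and $T(s,t) = e^{2t}u(s,t)$.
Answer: $T(s, t) = 3 \sin(s) - 2 e^{-16 t} \sin(3 s) - 3 e^{-48 t} \sin(5 s)$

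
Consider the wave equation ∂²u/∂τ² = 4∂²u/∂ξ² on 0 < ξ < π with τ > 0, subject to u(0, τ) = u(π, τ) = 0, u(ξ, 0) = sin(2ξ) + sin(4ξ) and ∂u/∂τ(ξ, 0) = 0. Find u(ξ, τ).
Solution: Separating variables: u = Σ [A_n cos(ω_n τ) + B_n sin(ω_n τ)] sin(nξ), ω_n = 2n. From ICs: A_2=1, A_4=1.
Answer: u(ξ, τ) = sin(2ξ)cos(4τ) + sin(4ξ)cos(8τ)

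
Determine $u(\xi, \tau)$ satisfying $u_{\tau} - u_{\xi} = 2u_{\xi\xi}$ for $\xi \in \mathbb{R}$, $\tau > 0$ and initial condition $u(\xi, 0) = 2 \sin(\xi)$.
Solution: Moving frame: $\eta = \xi + \tau$, $\sigma = \tau$, $u = w(\eta,\sigma)$, so $u_{\tau} = w_{\sigma} + w_{\eta}$ and $u_{\xi\xi} = w_{\eta\eta}$.
Hence $u_{\tau} - u_{\xi} = w_{\sigma}$ and the PDE becomes the heat equation $w_{\sigma} = 2w_{\eta\eta}$ on $\eta \in \mathbb{R}$.
Initial data: $w(\eta,0) = u(\eta,0) = 2 \sin(\eta)$. Each mode $\sin(n\eta)$ decays as $e^{-2n^2\sigma}$ on $\mathbb{R}$, so $w(\eta,\sigma) = \sum c_n e^{-2n^2\sigma} \sin(n\eta)$ with $c_1=2$: $w(\eta,\sigma) = 2 e^{-2 \sigma} \sin(\eta)$.
Substituting back: $u(\xi,\tau) = w(\xi + \tau, \tau)$.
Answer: $u(\xi, \tau) = 2 e^{-2 \tau} \sin(\tau + \xi)$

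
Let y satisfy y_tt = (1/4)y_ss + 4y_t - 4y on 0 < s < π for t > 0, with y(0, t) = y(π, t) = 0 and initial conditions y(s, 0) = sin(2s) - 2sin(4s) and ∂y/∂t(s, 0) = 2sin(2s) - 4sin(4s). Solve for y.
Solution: Substitute y = exp(2t)u.
Then y_t = exp(2t)(u_t + 2u), y_tt = exp(2t)(u_tt + 4u_t + 4u), y_ss = exp(2t)u_ss; substituting and dividing by exp(2t), the lower-order terms cancel: u_tt = (1/4)u_ss (standard wave equation).
Data for u: u(s,0) = y(s,0) = sin(2s) - 2sin(4s); u_t(s,0) = y_t(s,0) - 2y(s,0) = 0. The boundary conditions carry over: u(0,t) = u(π,t) = 0.
Separating variables: u = Σ [A_n cos(ω_n t) + B_n sin(ω_n t)] sin(ns), ω_n = n/2. From ICs: A_2=1, A_4=-2.
So u(s,t) = sin(2s)cos(t) - 2sin(4s)cos(2t), and y(s,t) = exp(2t)u(s,t).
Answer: y(s, t) = exp(2t)sin(2s)cos(t) - 2exp(2t)sin(4s)cos(2t)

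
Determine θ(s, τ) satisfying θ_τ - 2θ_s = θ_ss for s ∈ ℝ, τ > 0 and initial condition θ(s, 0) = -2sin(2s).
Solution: Moving frame: η = s + 2τ, σ = τ, θ = u(η,σ), so θ_τ = u_σ + 2u_η and θ_ss = u_ηη.
Hence θ_τ - 2θ_s = u_σ and the PDE becomes the heat equation u_σ = u_ηη on η ∈ ℝ.
Initial data: u(η,0) = θ(η,0) = -2sin(2η). Each mode sin(nη) decays as exp(-n²σ) on ℝ, so u(η,σ) = Σ c_n exp(-n²σ) sin(nη) with c_2=-2: u(η,σ) = -2exp(-4σ)sin(2η).
Substituting back: θ(s,τ) = u(s + 2τ, τ).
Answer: θ(s, τ) = -2exp(-4τ)sin(2s + 4τ)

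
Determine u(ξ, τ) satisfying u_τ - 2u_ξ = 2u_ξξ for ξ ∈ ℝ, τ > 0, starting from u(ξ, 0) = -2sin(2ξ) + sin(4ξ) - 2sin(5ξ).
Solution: Change to a moving frame: let η = ξ + 2τ, σ = τ and write u(ξ,τ) = w(η,σ).
By the chain rule u_τ = w_σ + 2w_η, u_ξ = w_η, u_ξξ = w_ηη.
Then u_τ - 2u_ξ = w_σ: the advection term cancels and the PDE becomes the heat equation w_σ = 2w_ηη on η ∈ ℝ.
Initial data: w(η,0) = u(η,0) = -2sin(2η) + sin(4η) - 2sin(5η).
On η ∈ ℝ each mode satisfies (sin(nη))″ = -n² sin(nη), so exp(-2n²σ) sin(nη) solves the heat equation; by superposition w(η,σ) = Σ c_n exp(-2n²σ) sin(nη).
Reading off the coefficients: c_2=-2, c_4=1, c_5=-2, so w(η,σ) = -2exp(-8σ)sin(2η) + exp(-32σ)sin(4η) - 2exp(-50σ)sin(5η).
Substituting back η = ξ + 2τ, σ = τ: u(ξ,τ) = w(ξ + 2τ, τ).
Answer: u(ξ, τ) = -2exp(-8τ)sin(2ξ + 4τ) + exp(-32τ)sin(4ξ + 8τ) - 2exp(-50τ)sin(5ξ + 10τ)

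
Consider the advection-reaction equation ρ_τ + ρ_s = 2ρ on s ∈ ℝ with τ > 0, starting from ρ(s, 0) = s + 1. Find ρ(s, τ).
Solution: Substitute ρ = exp(2τ)u.
Then ρ_τ = exp(2τ)(u_τ + 2u), ρ_s = exp(2τ)u_s; substituting and dividing by exp(2τ), the lower-order terms cancel: u_τ + u_s = 0 (standard advection equation).
Data for u: u(s,0) = ρ(s,0) = s + 1.
By characteristics (ds/dτ = 1), u(s,τ) = f(s - τ) with f = u(·, 0).
So u(s,τ) = s - τ + 1, and ρ(s,τ) = exp(2τ)u(s,τ).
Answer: ρ(s, τ) = sexp(2τ) - τexp(2τ) + exp(2τ)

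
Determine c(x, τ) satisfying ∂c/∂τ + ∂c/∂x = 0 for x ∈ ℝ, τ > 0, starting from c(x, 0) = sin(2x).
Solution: By characteristics (dx/dτ = 1), c(x,τ) = f(x - τ) with f = c(·, 0).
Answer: c(x, τ) = sin(2x - 2τ)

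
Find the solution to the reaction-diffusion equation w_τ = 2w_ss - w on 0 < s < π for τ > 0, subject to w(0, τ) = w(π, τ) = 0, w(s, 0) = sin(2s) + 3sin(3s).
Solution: Substitute w = exp(-τ)u.
Then w_τ = exp(-τ)(u_τ - u), w_ss = exp(-τ)u_ss; substituting and dividing by exp(-τ), the lower-order terms cancel: u_τ = 2u_ss (standard heat equation).
Data for u: u(s,0) = w(s,0) = sin(2s) + 3sin(3s). The boundary conditions carry over: u(0,τ) = u(π,τ) = 0.
Separating variables: u = Σ c_n exp(-2n²τ) sin(ns). From u(s,0) = sin(2s) + 3sin(3s): c_2=1, c_3=3.
So u(s,τ) = exp(-8τ)sin(2s) + 3exp(-18τ)sin(3s), and w(s,τ) = exp(-τ)u(s,τ).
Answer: w(s, τ) = exp(-9τ)sin(2s) + 3exp(-19τ)sin(3s)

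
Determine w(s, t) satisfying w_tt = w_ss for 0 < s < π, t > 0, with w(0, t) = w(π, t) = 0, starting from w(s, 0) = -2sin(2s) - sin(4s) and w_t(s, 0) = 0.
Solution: Separating variables: w = Σ [A_n cos(ω_n t) + B_n sin(ω_n t)] sin(ns), ω_n = n. From ICs: A_2=-2, A_4=-1.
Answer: w(s, t) = -2sin(2s)cos(2t) - sin(4s)cos(4t)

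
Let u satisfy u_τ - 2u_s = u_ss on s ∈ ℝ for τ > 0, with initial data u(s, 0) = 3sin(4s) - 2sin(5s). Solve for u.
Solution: Change to a moving frame: let η = s + 2τ, σ = τ and write u(s,τ) = w(η,σ).
By the chain rule u_τ = w_σ + 2w_η, u_s = w_η, u_ss = w_ηη.
Then u_τ - 2u_s = w_σ: the advection term cancels and the PDE becomes the heat equation w_σ = w_ηη on η ∈ ℝ.
Initial data: w(η,0) = u(η,0) = 3sin(4η) - 2sin(5η).
On η ∈ ℝ each mode satisfies (sin(nη))″ = -n² sin(nη), so exp(-n²σ) sin(nη) solves the heat equation; by superposition w(η,σ) = Σ c_n exp(-n²σ) sin(nη).
Reading off the coefficients: c_4=3, c_5=-2, so w(η,σ) = 3exp(-16σ)sin(4η) - 2exp(-25σ)sin(5η).
Substituting back η = s + 2τ, σ = τ: u(s,τ) = w(s + 2τ, τ).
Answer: u(s, τ) = 3exp(-16τ)sin(4s + 8τ) - 2exp(-25τ)sin(5s + 10τ)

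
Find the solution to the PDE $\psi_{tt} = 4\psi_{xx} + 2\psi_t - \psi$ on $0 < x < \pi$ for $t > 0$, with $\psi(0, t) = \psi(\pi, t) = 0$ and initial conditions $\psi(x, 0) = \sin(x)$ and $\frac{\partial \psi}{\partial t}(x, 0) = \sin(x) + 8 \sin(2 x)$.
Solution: Substitute $\psi = e^{t}u$, i.e. $u = e^{-t}\psi$.
By the product rule, $\psi_t = e^{t}(u_t + u)$, $\psi_{tt} = e^{t}(u_{tt} + 2u_t + u)$, $\psi_{xx} = e^{t}u_{xx}$.
Substituting into the PDE and dividing by $e^{t}$: $u_{tt} + 2u_t + u = 4u_{xx} + 2(u_t + u) - u$.
The lower-order terms cancel, leaving the standard wave equation $u_{tt} = 4u_{xx}$.
Initial data for $u$: $u(x,0) = \psi(x,0) = \sin(x)$; $u_t(x,0) = \psi_t(x,0) - \psi(x,0) = 8 \sin(2 x)$. The boundary conditions carry over: $u(0,t) = u(\pi,t) = 0$.
Solve for $u$:
  Using separation of variables $u = X(x)T(t)$:
  Eigenfunctions: $\sin(nx)$, $n = 1, 2, 3, \ldots$
  General solution: $u(x, t) = \sum [A_n \cos(2n t) + B_n \sin(2n t)] \sin(nx)$
  From $u(x,0) = \sin(x)$: $A_1=1$. From $u_t(x,0) = 8 \sin(2 x)$, using $u_t(x,0) = \sum \omega_n B_n \sin(nx)$ with $\omega_n = 2n$: $B_2 = 8/4 = 2$.
Hence $u(x,t) = 2 \sin(4 t) \sin(2 x) + \sin(x) \cos(2 t)$.
Transform back: $\psi(x,t) = e^{t}u(x,t)$.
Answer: $\psi(x, t) = 2 e^{t} \sin(4 t) \sin(2 x) + e^{t} \sin(x) \cos(2 t)$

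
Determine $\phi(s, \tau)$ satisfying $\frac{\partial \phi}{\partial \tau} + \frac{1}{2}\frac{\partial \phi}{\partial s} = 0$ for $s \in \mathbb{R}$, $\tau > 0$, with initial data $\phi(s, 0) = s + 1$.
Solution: By characteristics ($ds/d\tau = 1/2$), $\phi(s,\tau) = f(s - \frac{1}{2}\tau)$ with $f = \phi( \cdot , 0)$.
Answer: $\phi(s, \tau) = -\frac{1}{2} \tau + s + 1$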